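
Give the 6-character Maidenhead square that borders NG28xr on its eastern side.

Longitude subsquare x = 23; +1 → 24, wraps to 0 = a, carry into square.
Longitude square 2; +1 → 3.
The latitude characters are unchanged.

NG38ar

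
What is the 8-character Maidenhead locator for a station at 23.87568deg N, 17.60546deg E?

JL83tv20

Offset from 180°W / 90°S: lon 197.60546°, lat 113.87568°.
Field (20°×10°, letters A–R): lon ⌊197.60546/20⌋ = 9 → J; lat ⌊113.87568/10⌋ = 11 → L.
Square (2°×1°, digits 0–9): lon ⌊17.60546/2⌋ = 8; lat ⌊3.87568/1⌋ = 3.
Subsquare (5′×2.5′, letters a–x): lon ⌊1.60546/0.0833333⌋ = 19 → t; lat ⌊0.87568/0.0416667⌋ = 21 → v.
Extended square (30″×15″, digits 0–9): lon ⌊0.02213/0.00833333⌋ = 2; lat ⌊0.00068/0.00416667⌋ = 0.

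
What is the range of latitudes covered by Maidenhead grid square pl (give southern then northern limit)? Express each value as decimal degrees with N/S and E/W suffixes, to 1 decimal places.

20.0° N, 30.0° N

Field P=15, L=11: +15·20° lon, +11·10° lat → SW at lon 120°, lat 20°.
Cell spans 20° lon × 10° lat.
south 20.0° N, north 30.0° N.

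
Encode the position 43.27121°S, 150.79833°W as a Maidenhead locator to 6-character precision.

BE46or

Add 180° to longitude and 90° to latitude: 29.2017, 46.7288.
Field (20°×10°, letters A–R): lon ⌊29.2017/20⌋ = 1 → B; lat ⌊46.7288/10⌋ = 4 → E.
Square (2°×1°, digits 0–9): lon ⌊9.2017/2⌋ = 4; lat ⌊6.7288/1⌋ = 6.
Subsquare (5′×2.5′, letters a–x): lon ⌊1.2017/0.0833333⌋ = 14 → o; lat ⌊0.7288/0.0416667⌋ = 17 → r.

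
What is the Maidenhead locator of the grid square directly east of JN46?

JN56

Longitude square 4; +1 → 5.
The latitude characters are unchanged.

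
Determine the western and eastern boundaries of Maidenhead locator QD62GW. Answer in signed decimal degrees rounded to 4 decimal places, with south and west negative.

Field Q=16, D=3: +16·20° lon, +3·10° lat → SW at lon 140°, lat -60°.
Square 6, 2: +6·2° lon, +2·1° lat → SW at lon 152°, lat -58°.
Subsquare g=6, w=22: +6·0.0833333° lon, +22·0.0416667° lat → SW at lon 152.5°, lat -57.0833°.
Cell spans 0.0833333° lon × 0.0416667° lat.
west 152.5000, east 152.5833.

152.5000, 152.5833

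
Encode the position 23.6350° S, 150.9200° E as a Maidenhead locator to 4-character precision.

QG56

Offset from 180°W / 90°S: lon 330.92°, lat 66.36°.
Field: 330.92/20 → 16 → Q, 66.36/10 → 6 → G; chars QG.
Square: 10.92/2 → 5, 6.36/1 → 6; chars 56.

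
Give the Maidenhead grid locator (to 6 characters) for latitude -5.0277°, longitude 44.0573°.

LI24ax

Shift to the Maidenhead origin (180°W, 90°S): lon 224.0573, lat 84.9723.
Field (20°×10°, letters A–R): lon ⌊224.0573/20⌋ = 11 → L; lat ⌊84.9723/10⌋ = 8 → I.
Square (2°×1°, digits 0–9): lon ⌊4.0573/2⌋ = 2; lat ⌊4.9723/1⌋ = 4.
Subsquare (5′×2.5′, letters a–x): lon ⌊0.0573/0.0833333⌋ = 0 → a; lat ⌊0.9723/0.0416667⌋ = 23 → x.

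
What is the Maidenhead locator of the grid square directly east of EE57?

Longitude square 5; +1 → 6.
The latitude characters are unchanged.

EE67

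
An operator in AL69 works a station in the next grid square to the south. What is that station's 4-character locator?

AL68

Latitude square 9; −1 → 8.
The longitude characters are unchanged.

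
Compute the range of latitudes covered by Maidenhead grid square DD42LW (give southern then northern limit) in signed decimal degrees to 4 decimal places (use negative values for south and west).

-57.0833, -57.0417

Field D=3, D=3: +3·20° lon, +3·10° lat → SW at lon -120°, lat -60°.
Square 4, 2: +4·2° lon, +2·1° lat → SW at lon -112°, lat -58°.
Subsquare l=11, w=22: +11·0.0833333° lon, +22·0.0416667° lat → SW at lon -111.083°, lat -57.0833°.
Cell spans 0.0833333° lon × 0.0416667° lat.
south -57.0833, north -57.0417.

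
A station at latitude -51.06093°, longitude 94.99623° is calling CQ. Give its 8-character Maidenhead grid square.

ND78lw95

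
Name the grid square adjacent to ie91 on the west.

IE81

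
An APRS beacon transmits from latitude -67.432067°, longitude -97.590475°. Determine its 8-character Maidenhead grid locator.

EC12en96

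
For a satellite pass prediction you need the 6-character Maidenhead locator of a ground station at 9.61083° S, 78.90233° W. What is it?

FI00nj

Offset from 180°W / 90°S: lon 101.0977°, lat 80.3892°.
Field: 101.0977/20 → 5 → F, 80.3892/10 → 8 → I; chars FI.
Square: 1.0977/2 → 0, 0.3892/1 → 0; chars 00.
Subsquare: 1.0977/0.0833333 → 13 → n, 0.3892/0.0416667 → 9 → j; chars nj.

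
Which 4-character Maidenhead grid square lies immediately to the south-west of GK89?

Longitude square 8; −1 → 7.
Latitude square 9; −1 → 8.

GK78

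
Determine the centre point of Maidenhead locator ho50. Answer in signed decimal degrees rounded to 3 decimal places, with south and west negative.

50.500, -29.000

Field H=7, O=14: +7·20° lon, +14·10° lat → SW at lon -40°, lat 50°.
Square 5, 0: +5·2° lon, +0·1° lat → SW at lon -30°, lat 50°.
Cell spans 2° lon × 1° lat. Centre is SW corner plus half of each.
latitude 50.500, longitude -29.000.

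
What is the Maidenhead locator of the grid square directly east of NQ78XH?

NQ88ah

Longitude subsquare x = 23; +1 → 24, wraps to 0 = a, carry into square.
Longitude square 7; +1 → 8.
The latitude characters are unchanged.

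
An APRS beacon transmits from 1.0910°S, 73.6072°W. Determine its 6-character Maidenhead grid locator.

FI38ev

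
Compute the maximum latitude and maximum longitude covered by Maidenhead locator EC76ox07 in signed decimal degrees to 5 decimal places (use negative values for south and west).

Field E=4, C=2: +4·20° lon, +2·10° lat → SW at lon -100°, lat -70°.
Square 7, 6: +7·2° lon, +6·1° lat → SW at lon -86°, lat -64°.
Subsquare o=14, x=23: +14·0.0833333° lon, +23·0.0416667° lat → SW at lon -84.8333°, lat -63.0417°.
Extended square 0, 7: +0·0.00833333° lon, +7·0.00416667° lat → SW at lon -84.8333°, lat -63.0125°.
Cell spans 0.00833333° lon × 0.00416667° lat. NE corner is SW corner plus one full cell.
latitude -63.00833, longitude -84.82500.

-63.00833, -84.82500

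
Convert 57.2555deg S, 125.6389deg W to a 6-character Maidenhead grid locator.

Offset from 180°W / 90°S: lon 54.3611°, lat 32.7445°.
Field (20°×10°, letters A–R): lon ⌊54.3611/20⌋ = 2 → C; lat ⌊32.7445/10⌋ = 3 → D.
Square (2°×1°, digits 0–9): lon ⌊14.3611/2⌋ = 7; lat ⌊2.7445/1⌋ = 2.
Subsquare (5′×2.5′, letters a–x): lon ⌊0.3611/0.0833333⌋ = 4 → e; lat ⌊0.7445/0.0416667⌋ = 17 → r.

CD72er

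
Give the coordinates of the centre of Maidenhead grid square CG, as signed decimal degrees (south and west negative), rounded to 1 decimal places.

-25.0, -130.0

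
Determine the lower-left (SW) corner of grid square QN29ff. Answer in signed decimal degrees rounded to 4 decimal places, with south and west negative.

49.2083, 144.4167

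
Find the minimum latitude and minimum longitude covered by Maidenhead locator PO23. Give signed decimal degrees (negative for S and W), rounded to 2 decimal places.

Field P=15, O=14: +15·20° lon, +14·10° lat → SW at lon 120°, lat 50°.
Square 2, 3: +2·2° lon, +3·1° lat → SW at lon 124°, lat 53°.
latitude 53.00, longitude 124.00.

53.00, 124.00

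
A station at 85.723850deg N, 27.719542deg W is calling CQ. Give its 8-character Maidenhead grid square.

HR65dr33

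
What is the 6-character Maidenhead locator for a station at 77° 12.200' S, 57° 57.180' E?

Add 180° to longitude and 90° to latitude: 237.9530, 12.7967.
Field: lon ⌊237.9530/20⌋ = 11 → L; lat ⌊12.7967/10⌋ = 1 → B.
Square: lon ⌊17.9530/2⌋ = 8; lat ⌊2.7967/1⌋ = 2.
Subsquare: lon ⌊1.9530/0.0833333⌋ = 23 → x; lat ⌊0.7967/0.0416667⌋ = 19 → t.

LB82xt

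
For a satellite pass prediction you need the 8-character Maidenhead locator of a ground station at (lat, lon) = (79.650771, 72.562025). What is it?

MQ69gp76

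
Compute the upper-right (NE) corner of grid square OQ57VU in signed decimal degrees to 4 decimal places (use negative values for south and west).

77.8750, 111.8333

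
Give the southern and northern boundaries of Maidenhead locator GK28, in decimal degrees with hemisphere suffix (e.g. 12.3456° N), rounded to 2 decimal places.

Field G=6, K=10: +6·20° lon, +10·10° lat → SW at lon -60°, lat 10°.
Square 2, 8: +2·2° lon, +8·1° lat → SW at lon -56°, lat 18°.
Cell spans 2° lon × 1° lat.
south 18.00° N, north 19.00° N.

18.00° N, 19.00° N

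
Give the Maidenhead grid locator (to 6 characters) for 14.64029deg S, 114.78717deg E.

Offset from 180°W / 90°S: lon 294.7872°, lat 75.3597°.
Field (20°×10°, letters A–R): lon ⌊294.7872/20⌋ = 14 → O; lat ⌊75.3597/10⌋ = 7 → H.
Square (2°×1°, digits 0–9): lon ⌊14.7872/2⌋ = 7; lat ⌊5.3597/1⌋ = 5.
Subsquare (5′×2.5′, letters a–x): lon ⌊0.7872/0.0833333⌋ = 9 → j; lat ⌊0.3597/0.0416667⌋ = 8 → i.

OH75ji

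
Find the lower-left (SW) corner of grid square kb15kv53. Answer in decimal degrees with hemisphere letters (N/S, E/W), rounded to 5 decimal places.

Field K=10, B=1: +10·20° lon, +1·10° lat → SW at lon 20°, lat -80°.
Square 1, 5: +1·2° lon, +5·1° lat → SW at lon 22°, lat -75°.
Subsquare k=10, v=21: +10·0.0833333° lon, +21·0.0416667° lat → SW at lon 22.8333°, lat -74.125°.
Extended square 5, 3: +5·0.00833333° lon, +3·0.00416667° lat → SW at lon 22.875°, lat -74.1125°.
latitude 74.11250° S, longitude 22.87500° E.

74.11250° S, 22.87500° E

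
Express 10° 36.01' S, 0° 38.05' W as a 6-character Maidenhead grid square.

IH99qj

Offset from 180°W / 90°S: lon 179.3658°, lat 79.3998°.
Field (20°×10°, letters A–R): 179.3658/20 → 8 → I, 79.3998/10 → 7 → H; chars IH.
Square (2°×1°, digits 0–9): 19.3658/2 → 9, 9.3998/1 → 9; chars 99.
Subsquare (5′×2.5′, letters a–x): 1.3658/0.0833333 → 16 → q, 0.3998/0.0416667 → 9 → j; chars qj.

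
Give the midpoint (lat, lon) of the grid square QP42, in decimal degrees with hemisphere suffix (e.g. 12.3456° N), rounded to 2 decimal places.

62.50° N, 149.00° E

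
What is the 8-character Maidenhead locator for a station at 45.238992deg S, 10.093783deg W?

IE44ws82

Add 180° to longitude and 90° to latitude: 169.90622, 44.76101.
Field: lon ⌊169.90622/20⌋ = 8 → I; lat ⌊44.76101/10⌋ = 4 → E.
Square: lon ⌊9.90622/2⌋ = 4; lat ⌊4.76101/1⌋ = 4.
Subsquare: lon ⌊1.90622/0.0833333⌋ = 22 → w; lat ⌊0.76101/0.0416667⌋ = 18 → s.
Extended square: lon ⌊0.07288/0.00833333⌋ = 8; lat ⌊0.01101/0.00416667⌋ = 2.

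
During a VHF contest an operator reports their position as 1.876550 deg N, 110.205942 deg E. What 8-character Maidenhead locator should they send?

Add 180° to longitude and 90° to latitude: 290.20594, 91.87655.
Field: 290.20594/20 → 14 → O, 91.87655/10 → 9 → J; chars OJ.
Square: 10.20594/2 → 5, 1.87655/1 → 1; chars 51.
Subsquare: 0.20594/0.0833333 → 2 → c, 0.87655/0.0416667 → 21 → v; chars cv.
Extended square: 0.03928/0.00833333 → 4, 0.00155/0.00416667 → 0; chars 40.

OJ51cv40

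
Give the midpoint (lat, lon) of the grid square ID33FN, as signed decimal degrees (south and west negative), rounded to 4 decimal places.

-56.4375, -13.5417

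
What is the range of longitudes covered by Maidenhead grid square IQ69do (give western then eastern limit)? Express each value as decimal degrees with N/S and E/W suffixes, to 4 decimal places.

7.7500° W, 7.6667° W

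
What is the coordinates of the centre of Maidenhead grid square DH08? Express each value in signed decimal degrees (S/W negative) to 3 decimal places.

-11.500, -119.000

Field D=3, H=7: +3·20° lon, +7·10° lat → SW at lon -120°, lat -20°.
Square 0, 8: +0·2° lon, +8·1° lat → SW at lon -120°, lat -12°.
Cell spans 2° lon × 1° lat. Centre is SW corner plus half of each.
latitude -11.500, longitude -119.000.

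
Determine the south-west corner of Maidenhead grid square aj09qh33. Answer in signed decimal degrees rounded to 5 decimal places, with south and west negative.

9.30417, -178.64167

Field A=0, J=9: +0·20° lon, +9·10° lat → SW at lon -180°, lat 0°.
Square 0, 9: +0·2° lon, +9·1° lat → SW at lon -180°, lat 9°.
Subsquare q=16, h=7: +16·0.0833333° lon, +7·0.0416667° lat → SW at lon -178.667°, lat 9.29167°.
Extended square 3, 3: +3·0.00833333° lon, +3·0.00416667° lat → SW at lon -178.642°, lat 9.30417°.
latitude 9.30417, longitude -178.64167.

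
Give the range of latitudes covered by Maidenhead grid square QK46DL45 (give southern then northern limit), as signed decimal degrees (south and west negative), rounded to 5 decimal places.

Field Q=16, K=10: +16·20° lon, +10·10° lat → SW at lon 140°, lat 10°.
Square 4, 6: +4·2° lon, +6·1° lat → SW at lon 148°, lat 16°.
Subsquare d=3, l=11: +3·0.0833333° lon, +11·0.0416667° lat → SW at lon 148.25°, lat 16.4583°.
Extended square 4, 5: +4·0.00833333° lon, +5·0.00416667° lat → SW at lon 148.283°, lat 16.4792°.
Cell spans 0.00833333° lon × 0.00416667° lat.
south 16.47917, north 16.48333.

16.47917, 16.48333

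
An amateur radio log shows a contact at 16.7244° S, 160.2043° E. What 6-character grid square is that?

Offset from 180°W / 90°S: lon 340.2043°, lat 73.2756°.
Field (20°×10°, letters A–R): 340.2043/20 → 17 → R, 73.2756/10 → 7 → H; chars RH.
Square (2°×1°, digits 0–9): 0.2043/2 → 0, 3.2756/1 → 3; chars 03.
Subsquare (5′×2.5′, letters a–x): 0.2043/0.0833333 → 2 → c, 0.2756/0.0416667 → 6 → g; chars cg.

RH03cg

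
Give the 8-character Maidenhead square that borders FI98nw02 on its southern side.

Latitude extended square 2; −1 → 1.
The longitude characters are unchanged.

FI98nw01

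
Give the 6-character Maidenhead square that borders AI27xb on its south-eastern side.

AI37aa

Longitude subsquare x = 23; +1 → 24, wraps to 0 = a, carry into square.
Longitude square 2; +1 → 3.
Latitude subsquare b = 1; −1 → 0 = a.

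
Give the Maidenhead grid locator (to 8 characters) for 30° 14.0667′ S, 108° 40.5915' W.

Offset from 180°W / 90°S: lon 71.32348°, lat 59.76555°.
Field (20°×10°, letters A–R): lon ⌊71.32348/20⌋ = 3 → D; lat ⌊59.76555/10⌋ = 5 → F.
Square (2°×1°, digits 0–9): lon ⌊11.32348/2⌋ = 5; lat ⌊9.76555/1⌋ = 9.
Subsquare (5′×2.5′, letters a–x): lon ⌊1.32348/0.0833333⌋ = 15 → p; lat ⌊0.76555/0.0416667⌋ = 18 → s.
Extended square (30″×15″, digits 0–9): lon ⌊0.07348/0.00833333⌋ = 8; lat ⌊0.01555/0.00416667⌋ = 3.

DF59ps83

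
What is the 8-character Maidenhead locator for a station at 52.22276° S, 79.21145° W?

Shift to the Maidenhead origin (180°W, 90°S): lon 100.78855, lat 37.77724.
Field (20°×10°, letters A–R): 100.78855/20 → 5 → F, 37.77724/10 → 3 → D; chars FD.
Square (2°×1°, digits 0–9): 0.78855/2 → 0, 7.77724/1 → 7; chars 07.
Subsquare (5′×2.5′, letters a–x): 0.78855/0.0833333 → 9 → j, 0.77724/0.0416667 → 18 → s; chars js.
Extended square (30″×15″, digits 0–9): 0.03855/0.00833333 → 4, 0.02724/0.00416667 → 6; chars 46.

FD07js46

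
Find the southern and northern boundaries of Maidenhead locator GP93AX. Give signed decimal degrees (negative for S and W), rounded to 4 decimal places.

Field G=6, P=15: +6·20° lon, +15·10° lat → SW at lon -60°, lat 60°.
Square 9, 3: +9·2° lon, +3·1° lat → SW at lon -42°, lat 63°.
Subsquare a=0, x=23: +0·0.0833333° lon, +23·0.0416667° lat → SW at lon -42°, lat 63.9583°.
Cell spans 0.0833333° lon × 0.0416667° lat.
south 63.9583, north 64.0000.

63.9583, 64.0000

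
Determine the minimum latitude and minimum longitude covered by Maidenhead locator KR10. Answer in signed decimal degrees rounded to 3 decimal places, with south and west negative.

80.000, 22.000

Field K=10, R=17: +10·20° lon, +17·10° lat → SW at lon 20°, lat 80°.
Square 1, 0: +1·2° lon, +0·1° lat → SW at lon 22°, lat 80°.
latitude 80.000, longitude 22.000.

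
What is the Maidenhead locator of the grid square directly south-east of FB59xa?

Longitude subsquare x = 23; +1 → 24, wraps to 0 = a, carry into square.
Longitude square 5; +1 → 6.
Latitude subsquare a = 0; −1 → -1, wraps to 23 = x, carry into square.
Latitude square 9; −1 → 8.

FB68ax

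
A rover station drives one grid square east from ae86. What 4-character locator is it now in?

AE96

Longitude square 8; +1 → 9.
The latitude characters are unchanged.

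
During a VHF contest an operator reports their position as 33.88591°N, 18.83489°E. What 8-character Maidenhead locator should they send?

Offset from 180°W / 90°S: lon 198.83489°, lat 123.88591°.
Field (20°×10°, letters A–R): 198.83489/20 → 9 → J, 123.88591/10 → 12 → M; chars JM.
Square (2°×1°, digits 0–9): 18.83489/2 → 9, 3.88591/1 → 3; chars 93.
Subsquare (5′×2.5′, letters a–x): 0.83489/0.0833333 → 10 → k, 0.88591/0.0416667 → 21 → v; chars kv.
Extended square (30″×15″, digits 0–9): 0.00156/0.00833333 → 0, 0.01091/0.00416667 → 2; chars 02.

JM93kv02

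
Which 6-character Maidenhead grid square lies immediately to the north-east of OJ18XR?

Longitude subsquare x = 23; +1 → 24, wraps to 0 = a, carry into square.
Longitude square 1; +1 → 2.
Latitude subsquare r = 17; +1 → 18 = s.

OJ28as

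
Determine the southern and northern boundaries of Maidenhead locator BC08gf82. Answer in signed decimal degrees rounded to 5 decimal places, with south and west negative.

-61.78333, -61.77917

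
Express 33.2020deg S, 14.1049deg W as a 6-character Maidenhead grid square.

IF26wt

Add 180° to longitude and 90° to latitude: 165.8951, 56.7980.
Field: lon ⌊165.8951/20⌋ = 8 → I; lat ⌊56.7980/10⌋ = 5 → F.
Square: lon ⌊5.8951/2⌋ = 2; lat ⌊6.7980/1⌋ = 6.
Subsquare: lon ⌊1.8951/0.0833333⌋ = 22 → w; lat ⌊0.7980/0.0416667⌋ = 19 → t.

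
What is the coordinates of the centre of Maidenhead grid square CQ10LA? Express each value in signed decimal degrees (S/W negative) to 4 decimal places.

70.0208, -137.0417

Field C=2, Q=16: +2·20° lon, +16·10° lat → SW at lon -140°, lat 70°.
Square 1, 0: +1·2° lon, +0·1° lat → SW at lon -138°, lat 70°.
Subsquare l=11, a=0: +11·0.0833333° lon, +0·0.0416667° lat → SW at lon -137.083°, lat 70°.
Cell spans 0.0833333° lon × 0.0416667° lat. Centre is SW corner plus half of each.
latitude 70.0208, longitude -137.0417.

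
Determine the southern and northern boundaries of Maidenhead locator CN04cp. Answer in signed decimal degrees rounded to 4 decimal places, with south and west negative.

44.6250, 44.6667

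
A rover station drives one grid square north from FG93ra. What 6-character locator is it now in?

Latitude subsquare a = 0; +1 → 1 = b.
The longitude characters are unchanged.

FG93rb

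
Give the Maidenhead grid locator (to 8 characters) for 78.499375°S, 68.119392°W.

Offset from 180°W / 90°S: lon 111.88061°, lat 11.50062°.
Field: lon ⌊111.88061/20⌋ = 5 → F; lat ⌊11.50062/10⌋ = 1 → B.
Square: lon ⌊11.88061/2⌋ = 5; lat ⌊1.50062/1⌋ = 1.
Subsquare: lon ⌊1.88061/0.0833333⌋ = 22 → w; lat ⌊0.50062/0.0416667⌋ = 12 → m.
Extended square: lon ⌊0.04727/0.00833333⌋ = 5; lat ⌊0.00062/0.00416667⌋ = 0.

FB51wm50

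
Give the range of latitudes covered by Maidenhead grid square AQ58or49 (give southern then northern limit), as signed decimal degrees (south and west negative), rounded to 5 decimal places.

Field A=0, Q=16: +0·20° lon, +16·10° lat → SW at lon -180°, lat 70°.
Square 5, 8: +5·2° lon, +8·1° lat → SW at lon -170°, lat 78°.
Subsquare o=14, r=17: +14·0.0833333° lon, +17·0.0416667° lat → SW at lon -168.833°, lat 78.7083°.
Extended square 4, 9: +4·0.00833333° lon, +9·0.00416667° lat → SW at lon -168.8°, lat 78.7458°.
Cell spans 0.00833333° lon × 0.00416667° lat.
south 78.74583, north 78.75000.

78.74583, 78.75000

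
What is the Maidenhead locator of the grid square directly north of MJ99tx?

Latitude subsquare x = 23; +1 → 24, wraps to 0 = a, carry into square.
Latitude square 9; +1 → 10, wraps to 0, carry into field.
Latitude field J = 9; +1 → 10 = K.
The longitude characters are unchanged.

MK90ta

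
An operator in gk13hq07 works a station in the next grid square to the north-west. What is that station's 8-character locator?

GK13gq98

Longitude extended square 0; −1 → -1, wraps to 9, carry into subsquare.
Longitude subsquare h = 7; −1 → 6 = g.
Latitude extended square 7; +1 → 8.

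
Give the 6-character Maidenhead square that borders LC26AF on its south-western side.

LC16xe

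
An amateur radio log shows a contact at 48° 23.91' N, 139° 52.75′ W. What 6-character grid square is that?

Offset from 180°W / 90°S: lon 40.1208°, lat 138.3985°.
Field: 40.1208/20 → 2 → C, 138.3985/10 → 13 → N; chars CN.
Square: 0.1208/2 → 0, 8.3985/1 → 8; chars 08.
Subsquare: 0.1208/0.0833333 → 1 → b, 0.3985/0.0416667 → 9 → j; chars bj.

CN08bj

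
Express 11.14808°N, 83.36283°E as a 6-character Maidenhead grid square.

Add 180° to longitude and 90° to latitude: 263.3628, 101.1481.
Field: lon ⌊263.3628/20⌋ = 13 → N; lat ⌊101.1481/10⌋ = 10 → K.
Square: lon ⌊3.3628/2⌋ = 1; lat ⌊1.1481/1⌋ = 1.
Subsquare: lon ⌊1.3628/0.0833333⌋ = 16 → q; lat ⌊0.1481/0.0416667⌋ = 3 → d.

NK11qd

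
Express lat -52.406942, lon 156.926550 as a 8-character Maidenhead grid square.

QD87lo12

Offset from 180°W / 90°S: lon 336.92655°, lat 37.59306°.
Field: lon ⌊336.92655/20⌋ = 16 → Q; lat ⌊37.59306/10⌋ = 3 → D.
Square: lon ⌊16.92655/2⌋ = 8; lat ⌊7.59306/1⌋ = 7.
Subsquare: lon ⌊0.92655/0.0833333⌋ = 11 → l; lat ⌊0.59306/0.0416667⌋ = 14 → o.
Extended square: lon ⌊0.00988/0.00833333⌋ = 1; lat ⌊0.00972/0.00416667⌋ = 2.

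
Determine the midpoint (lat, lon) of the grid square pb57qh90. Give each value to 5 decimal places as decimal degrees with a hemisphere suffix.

72.70625° S, 131.41250° E

Field P=15, B=1: +15·20° lon, +1·10° lat → SW at lon 120°, lat -80°.
Square 5, 7: +5·2° lon, +7·1° lat → SW at lon 130°, lat -73°.
Subsquare q=16, h=7: +16·0.0833333° lon, +7·0.0416667° lat → SW at lon 131.333°, lat -72.7083°.
Extended square 9, 0: +9·0.00833333° lon, +0·0.00416667° lat → SW at lon 131.408°, lat -72.7083°.
Cell spans 0.00833333° lon × 0.00416667° lat. Centre is SW corner plus half of each.
latitude 72.70625° S, longitude 131.41250° E.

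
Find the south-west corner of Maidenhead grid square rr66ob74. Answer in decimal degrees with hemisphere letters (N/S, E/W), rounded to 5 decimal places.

86.05833° N, 173.22500° E

Field R=17, R=17: +17·20° lon, +17·10° lat → SW at lon 160°, lat 80°.
Square 6, 6: +6·2° lon, +6·1° lat → SW at lon 172°, lat 86°.
Subsquare o=14, b=1: +14·0.0833333° lon, +1·0.0416667° lat → SW at lon 173.167°, lat 86.0417°.
Extended square 7, 4: +7·0.00833333° lon, +4·0.00416667° lat → SW at lon 173.225°, lat 86.0583°.
latitude 86.05833° N, longitude 173.22500° E.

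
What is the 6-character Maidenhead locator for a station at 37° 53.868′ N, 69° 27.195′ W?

Offset from 180°W / 90°S: lon 110.5468°, lat 127.8978°.
Field: 110.5468/20 → 5 → F, 127.8978/10 → 12 → M; chars FM.
Square: 10.5468/2 → 5, 7.8978/1 → 7; chars 57.
Subsquare: 0.5468/0.0833333 → 6 → g, 0.8978/0.0416667 → 21 → v; chars gv.

FM57gv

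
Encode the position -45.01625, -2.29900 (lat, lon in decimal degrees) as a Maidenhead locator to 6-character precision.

IE84ux

Add 180° to longitude and 90° to latitude: 177.7010, 44.9838.
Field: 177.7010/20 → 8 → I, 44.9838/10 → 4 → E; chars IE.
Square: 17.7010/2 → 8, 4.9838/1 → 4; chars 84.
Subsquare: 1.7010/0.0833333 → 20 → u, 0.9838/0.0416667 → 23 → x; chars ux.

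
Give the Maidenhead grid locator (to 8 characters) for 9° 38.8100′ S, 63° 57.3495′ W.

FI80ai54

Shift to the Maidenhead origin (180°W, 90°S): lon 116.04417, lat 80.35317.
Field: lon ⌊116.04417/20⌋ = 5 → F; lat ⌊80.35317/10⌋ = 8 → I.
Square: lon ⌊16.04417/2⌋ = 8; lat ⌊0.35317/1⌋ = 0.
Subsquare: lon ⌊0.04417/0.0833333⌋ = 0 → a; lat ⌊0.35317/0.0416667⌋ = 8 → i.
Extended square: lon ⌊0.04417/0.00833333⌋ = 5; lat ⌊0.01983/0.00416667⌋ = 4.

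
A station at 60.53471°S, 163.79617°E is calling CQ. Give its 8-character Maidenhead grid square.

Shift to the Maidenhead origin (180°W, 90°S): lon 343.79617, lat 29.46529.
Field: 343.79617/20 → 17 → R, 29.46529/10 → 2 → C; chars RC.
Square: 3.79617/2 → 1, 9.46529/1 → 9; chars 19.
Subsquare: 1.79617/0.0833333 → 21 → v, 0.46529/0.0416667 → 11 → l; chars vl.
Extended square: 0.04617/0.00833333 → 5, 0.00696/0.00416667 → 1; chars 51.

RC19vl51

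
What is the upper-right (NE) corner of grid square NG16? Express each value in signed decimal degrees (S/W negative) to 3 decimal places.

Field N=13, G=6: +13·20° lon, +6·10° lat → SW at lon 80°, lat -30°.
Square 1, 6: +1·2° lon, +6·1° lat → SW at lon 82°, lat -24°.
Cell spans 2° lon × 1° lat. NE corner is SW corner plus one full cell.
latitude -23.000, longitude 84.000.

-23.000, 84.000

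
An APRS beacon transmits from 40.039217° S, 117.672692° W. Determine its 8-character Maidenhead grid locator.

DE19dx90

Shift to the Maidenhead origin (180°W, 90°S): lon 62.32731, lat 49.96078.
Field: 62.32731/20 → 3 → D, 49.96078/10 → 4 → E; chars DE.
Square: 2.32731/2 → 1, 9.96078/1 → 9; chars 19.
Subsquare: 0.32731/0.0833333 → 3 → d, 0.96078/0.0416667 → 23 → x; chars dx.
Extended square: 0.07731/0.00833333 → 9, 0.00245/0.00416667 → 0; chars 90.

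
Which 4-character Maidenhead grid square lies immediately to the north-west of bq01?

AQ92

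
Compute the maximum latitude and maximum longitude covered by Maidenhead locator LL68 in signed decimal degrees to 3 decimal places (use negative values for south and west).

29.000, 54.000

Field L=11, L=11: +11·20° lon, +11·10° lat → SW at lon 40°, lat 20°.
Square 6, 8: +6·2° lon, +8·1° lat → SW at lon 52°, lat 28°.
Cell spans 2° lon × 1° lat. NE corner is SW corner plus one full cell.
latitude 29.000, longitude 54.000.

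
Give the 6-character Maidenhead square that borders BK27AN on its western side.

Longitude subsquare a = 0; −1 → -1, wraps to 23 = x, carry into square.
Longitude square 2; −1 → 1.
The latitude characters are unchanged.

BK17xn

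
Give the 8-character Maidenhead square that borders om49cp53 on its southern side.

OM49cp52

Latitude extended square 3; −1 → 2.
The longitude characters are unchanged.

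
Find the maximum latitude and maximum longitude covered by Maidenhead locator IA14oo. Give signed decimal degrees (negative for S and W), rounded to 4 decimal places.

-85.3750, -16.7500

Field I=8, A=0: +8·20° lon, +0·10° lat → SW at lon -20°, lat -90°.
Square 1, 4: +1·2° lon, +4·1° lat → SW at lon -18°, lat -86°.
Subsquare o=14, o=14: +14·0.0833333° lon, +14·0.0416667° lat → SW at lon -16.8333°, lat -85.4167°.
Cell spans 0.0833333° lon × 0.0416667° lat. NE corner is SW corner plus one full cell.
latitude -85.3750, longitude -16.7500.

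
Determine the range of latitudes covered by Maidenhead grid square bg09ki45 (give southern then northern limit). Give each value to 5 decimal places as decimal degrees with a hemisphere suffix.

20.64583° S, 20.64167° S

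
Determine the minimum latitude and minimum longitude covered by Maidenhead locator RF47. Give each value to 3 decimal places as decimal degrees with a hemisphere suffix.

33.000° S, 168.000° E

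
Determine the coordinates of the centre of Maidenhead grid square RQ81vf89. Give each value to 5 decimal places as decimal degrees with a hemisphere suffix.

71.24792° N, 177.82083° E

Field R=17, Q=16: +17·20° lon, +16·10° lat → SW at lon 160°, lat 70°.
Square 8, 1: +8·2° lon, +1·1° lat → SW at lon 176°, lat 71°.
Subsquare v=21, f=5: +21·0.0833333° lon, +5·0.0416667° lat → SW at lon 177.75°, lat 71.2083°.
Extended square 8, 9: +8·0.00833333° lon, +9·0.00416667° lat → SW at lon 177.817°, lat 71.2458°.
Cell spans 0.00833333° lon × 0.00416667° lat. Centre is SW corner plus half of each.
latitude 71.24792° N, longitude 177.82083° E.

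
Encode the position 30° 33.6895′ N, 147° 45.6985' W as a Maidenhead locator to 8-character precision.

BM60cn84

Offset from 180°W / 90°S: lon 32.23836°, lat 120.56149°.
Field: 32.23836/20 → 1 → B, 120.56149/10 → 12 → M; chars BM.
Square: 12.23836/2 → 6, 0.56149/1 → 0; chars 60.
Subsquare: 0.23836/0.0833333 → 2 → c, 0.56149/0.0416667 → 13 → n; chars cn.
Extended square: 0.07169/0.00833333 → 8, 0.01983/0.00416667 → 4; chars 84.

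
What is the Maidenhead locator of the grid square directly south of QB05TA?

QB04tx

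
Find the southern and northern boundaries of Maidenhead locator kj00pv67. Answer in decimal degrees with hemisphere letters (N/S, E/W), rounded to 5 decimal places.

0.90417° N, 0.90833° N

Field K=10, J=9: +10·20° lon, +9·10° lat → SW at lon 20°, lat 0°.
Square 0, 0: +0·2° lon, +0·1° lat → SW at lon 20°, lat 0°.
Subsquare p=15, v=21: +15·0.0833333° lon, +21·0.0416667° lat → SW at lon 21.25°, lat 0.875°.
Extended square 6, 7: +6·0.00833333° lon, +7·0.00416667° lat → SW at lon 21.3°, lat 0.904167°.
Cell spans 0.00833333° lon × 0.00416667° lat.
south 0.90417° N, north 0.90833° N.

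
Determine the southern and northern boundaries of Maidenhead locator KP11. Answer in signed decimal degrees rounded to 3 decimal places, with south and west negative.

61.000, 62.000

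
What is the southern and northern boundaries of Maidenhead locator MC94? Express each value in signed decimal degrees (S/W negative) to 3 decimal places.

Field M=12, C=2: +12·20° lon, +2·10° lat → SW at lon 60°, lat -70°.
Square 9, 4: +9·2° lon, +4·1° lat → SW at lon 78°, lat -66°.
Cell spans 2° lon × 1° lat.
south -66.000, north -65.000.

-66.000, -65.000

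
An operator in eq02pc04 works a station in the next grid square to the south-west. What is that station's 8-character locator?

EQ02oc93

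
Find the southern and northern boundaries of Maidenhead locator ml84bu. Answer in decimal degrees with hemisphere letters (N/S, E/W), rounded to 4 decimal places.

Field M=12, L=11: +12·20° lon, +11·10° lat → SW at lon 60°, lat 20°.
Square 8, 4: +8·2° lon, +4·1° lat → SW at lon 76°, lat 24°.
Subsquare b=1, u=20: +1·0.0833333° lon, +20·0.0416667° lat → SW at lon 76.0833°, lat 24.8333°.
Cell spans 0.0833333° lon × 0.0416667° lat.
south 24.8333° N, north 24.8750° N.

24.8333° N, 24.8750° N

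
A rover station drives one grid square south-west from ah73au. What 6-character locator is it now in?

Longitude subsquare a = 0; −1 → -1, wraps to 23 = x, carry into square.
Longitude square 7; −1 → 6.
Latitude subsquare u = 20; −1 → 19 = t.

AH63xt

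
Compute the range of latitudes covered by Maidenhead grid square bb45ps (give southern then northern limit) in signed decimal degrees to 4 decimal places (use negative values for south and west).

Field B=1, B=1: +1·20° lon, +1·10° lat → SW at lon -160°, lat -80°.
Square 4, 5: +4·2° lon, +5·1° lat → SW at lon -152°, lat -75°.
Subsquare p=15, s=18: +15·0.0833333° lon, +18·0.0416667° lat → SW at lon -150.75°, lat -74.25°.
Cell spans 0.0833333° lon × 0.0416667° lat.
south -74.2500, north -74.2083.

-74.2500, -74.2083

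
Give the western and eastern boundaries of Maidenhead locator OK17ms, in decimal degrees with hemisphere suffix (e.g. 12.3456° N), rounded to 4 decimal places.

Field O=14, K=10: +14·20° lon, +10·10° lat → SW at lon 100°, lat 10°.
Square 1, 7: +1·2° lon, +7·1° lat → SW at lon 102°, lat 17°.
Subsquare m=12, s=18: +12·0.0833333° lon, +18·0.0416667° lat → SW at lon 103°, lat 17.75°.
Cell spans 0.0833333° lon × 0.0416667° lat.
west 103.0000° E, east 103.0833° E.

103.0000° E, 103.0833° E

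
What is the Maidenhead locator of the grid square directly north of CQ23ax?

Latitude subsquare x = 23; +1 → 24, wraps to 0 = a, carry into square.
Latitude square 3; +1 → 4.
The longitude characters are unchanged.

CQ24aa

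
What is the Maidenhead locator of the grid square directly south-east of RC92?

Longitude square 9; +1 → 10, wraps to 0, carry into field.
Longitude field R = 17; +1 → 18, wraps to 0 = A, wrapping around the antimeridian.
Latitude square 2; −1 → 1.

AC01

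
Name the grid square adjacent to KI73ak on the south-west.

KI63xj

Longitude subsquare a = 0; −1 → -1, wraps to 23 = x, carry into square.
Longitude square 7; −1 → 6.
Latitude subsquare k = 10; −1 → 9 = j.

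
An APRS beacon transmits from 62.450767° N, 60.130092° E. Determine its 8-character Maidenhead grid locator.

MP02bk58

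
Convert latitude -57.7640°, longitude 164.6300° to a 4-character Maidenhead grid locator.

RD22

Add 180° to longitude and 90° to latitude: 344.63, 32.24.
Field: 344.63/20 → 17 → R, 32.24/10 → 3 → D; chars RD.
Square: 4.63/2 → 2, 2.24/1 → 2; chars 22.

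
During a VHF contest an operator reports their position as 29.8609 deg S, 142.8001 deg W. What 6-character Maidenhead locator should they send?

BG80od

Shift to the Maidenhead origin (180°W, 90°S): lon 37.1999, lat 60.1391.
Field (20°×10°, letters A–R): 37.1999/20 → 1 → B, 60.1391/10 → 6 → G; chars BG.
Square (2°×1°, digits 0–9): 17.1999/2 → 8, 0.1391/1 → 0; chars 80.
Subsquare (5′×2.5′, letters a–x): 1.1999/0.0833333 → 14 → o, 0.1391/0.0416667 → 3 → d; chars od.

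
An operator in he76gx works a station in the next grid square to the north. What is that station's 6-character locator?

HE77ga

Latitude subsquare x = 23; +1 → 24, wraps to 0 = a, carry into square.
Latitude square 6; +1 → 7.
The longitude characters are unchanged.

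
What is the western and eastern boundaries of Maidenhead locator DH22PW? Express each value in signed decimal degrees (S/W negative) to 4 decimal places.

Field D=3, H=7: +3·20° lon, +7·10° lat → SW at lon -120°, lat -20°.
Square 2, 2: +2·2° lon, +2·1° lat → SW at lon -116°, lat -18°.
Subsquare p=15, w=22: +15·0.0833333° lon, +22·0.0416667° lat → SW at lon -114.75°, lat -17.0833°.
Cell spans 0.0833333° lon × 0.0416667° lat.
west -114.7500, east -114.6667.

-114.7500, -114.6667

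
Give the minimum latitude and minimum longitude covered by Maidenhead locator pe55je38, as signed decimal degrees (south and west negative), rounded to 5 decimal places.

Field P=15, E=4: +15·20° lon, +4·10° lat → SW at lon 120°, lat -50°.
Square 5, 5: +5·2° lon, +5·1° lat → SW at lon 130°, lat -45°.
Subsquare j=9, e=4: +9·0.0833333° lon, +4·0.0416667° lat → SW at lon 130.75°, lat -44.8333°.
Extended square 3, 8: +3·0.00833333° lon, +8·0.00416667° lat → SW at lon 130.775°, lat -44.8°.
latitude -44.80000, longitude 130.77500.

-44.80000, 130.77500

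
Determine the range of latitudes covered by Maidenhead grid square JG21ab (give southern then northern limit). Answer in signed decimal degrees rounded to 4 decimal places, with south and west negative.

Field J=9, G=6: +9·20° lon, +6·10° lat → SW at lon 0°, lat -30°.
Square 2, 1: +2·2° lon, +1·1° lat → SW at lon 4°, lat -29°.
Subsquare a=0, b=1: +0·0.0833333° lon, +1·0.0416667° lat → SW at lon 4°, lat -28.9583°.
Cell spans 0.0833333° lon × 0.0416667° lat.
south -28.9583, north -28.9167.

-28.9583, -28.9167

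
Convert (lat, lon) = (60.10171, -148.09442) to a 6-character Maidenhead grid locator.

BP50wc

Offset from 180°W / 90°S: lon 31.9056°, lat 150.1017°.
Field (20°×10°, letters A–R): 31.9056/20 → 1 → B, 150.1017/10 → 15 → P; chars BP.
Square (2°×1°, digits 0–9): 11.9056/2 → 5, 0.1017/1 → 0; chars 50.
Subsquare (5′×2.5′, letters a–x): 1.9056/0.0833333 → 22 → w, 0.1017/0.0416667 → 2 → c; chars wc.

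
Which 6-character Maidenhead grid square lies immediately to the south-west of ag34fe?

AG34ed

Longitude subsquare f = 5; −1 → 4 = e.
Latitude subsquare e = 4; −1 → 3 = d.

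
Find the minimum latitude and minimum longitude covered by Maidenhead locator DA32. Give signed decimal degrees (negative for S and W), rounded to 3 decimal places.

-88.000, -114.000

Field D=3, A=0: +3·20° lon, +0·10° lat → SW at lon -120°, lat -90°.
Square 3, 2: +3·2° lon, +2·1° lat → SW at lon -114°, lat -88°.
latitude -88.000, longitude -114.000.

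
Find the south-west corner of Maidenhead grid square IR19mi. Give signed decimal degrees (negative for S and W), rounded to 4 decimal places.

Field I=8, R=17: +8·20° lon, +17·10° lat → SW at lon -20°, lat 80°.
Square 1, 9: +1·2° lon, +9·1° lat → SW at lon -18°, lat 89°.
Subsquare m=12, i=8: +12·0.0833333° lon, +8·0.0416667° lat → SW at lon -17°, lat 89.3333°.
latitude 89.3333, longitude -17.0000.

89.3333, -17.0000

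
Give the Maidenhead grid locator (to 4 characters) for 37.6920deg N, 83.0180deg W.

Add 180° to longitude and 90° to latitude: 96.98, 127.69.
Field: 96.98/20 → 4 → E, 127.69/10 → 12 → M; chars EM.
Square: 16.98/2 → 8, 7.69/1 → 7; chars 87.

EM87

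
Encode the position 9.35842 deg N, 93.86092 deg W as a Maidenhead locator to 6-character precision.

EJ39bi

Add 180° to longitude and 90° to latitude: 86.1391, 99.3584.
Field: 86.1391/20 → 4 → E, 99.3584/10 → 9 → J; chars EJ.
Square: 6.1391/2 → 3, 9.3584/1 → 9; chars 39.
Subsquare: 0.1391/0.0833333 → 1 → b, 0.3584/0.0416667 → 8 → i; chars bi.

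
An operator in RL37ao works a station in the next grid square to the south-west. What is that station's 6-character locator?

Longitude subsquare a = 0; −1 → -1, wraps to 23 = x, carry into square.
Longitude square 3; −1 → 2.
Latitude subsquare o = 14; −1 → 13 = n.

RL27xn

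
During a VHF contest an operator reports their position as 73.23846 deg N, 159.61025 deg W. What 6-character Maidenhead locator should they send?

Offset from 180°W / 90°S: lon 20.3897°, lat 163.2385°.
Field: 20.3897/20 → 1 → B, 163.2385/10 → 16 → Q; chars BQ.
Square: 0.3897/2 → 0, 3.2385/1 → 3; chars 03.
Subsquare: 0.3897/0.0833333 → 4 → e, 0.2385/0.0416667 → 5 → f; chars ef.

BQ03ef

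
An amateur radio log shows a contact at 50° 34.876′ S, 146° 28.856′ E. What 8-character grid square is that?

QD39fk70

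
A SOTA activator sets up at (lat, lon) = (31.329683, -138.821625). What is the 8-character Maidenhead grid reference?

CM01oh19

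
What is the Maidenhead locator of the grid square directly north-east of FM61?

Longitude square 6; +1 → 7.
Latitude square 1; +1 → 2.

FM72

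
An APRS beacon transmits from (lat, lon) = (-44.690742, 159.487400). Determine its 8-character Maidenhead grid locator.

QE95rh84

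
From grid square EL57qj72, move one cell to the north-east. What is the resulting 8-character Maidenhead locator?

Longitude extended square 7; +1 → 8.
Latitude extended square 2; +1 → 3.

EL57qj83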